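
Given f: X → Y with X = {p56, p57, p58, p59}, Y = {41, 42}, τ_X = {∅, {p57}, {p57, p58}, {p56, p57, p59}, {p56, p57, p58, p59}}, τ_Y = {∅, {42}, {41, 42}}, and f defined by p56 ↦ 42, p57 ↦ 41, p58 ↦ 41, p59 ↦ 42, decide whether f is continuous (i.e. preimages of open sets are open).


f is NOT continuous.

Compute f^{-1}(U) for each U ∈ τ_Y:
  U = ∅: f^{-1}(U) = ∅ ∈ τ_X ✓.
  U = {42}: f^{-1}(U) = {p56, p59} ∉ τ_X ✗.
  U = {41, 42}: f^{-1}(U) = {p56, p57, p58, p59} ∈ τ_X ✓.
Found U = {42} with f^{-1}(U) = {p56, p59} not in τ_X. Therefore f is NOT continuous.


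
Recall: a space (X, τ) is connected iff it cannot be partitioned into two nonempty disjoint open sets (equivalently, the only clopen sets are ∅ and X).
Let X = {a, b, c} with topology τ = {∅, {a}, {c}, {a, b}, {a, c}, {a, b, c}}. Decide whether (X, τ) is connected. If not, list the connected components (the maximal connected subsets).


(X, τ) is disconnected; components = [{c}, {a, b}].

Find clopen sets (U ∈ τ with X ∖ U ∈ τ):
  U = ∅, X ∖ U = {a, b, c} — both open, so U is clopen.
  U = {c}, X ∖ U = {a, b} — both open, so U is clopen.
  U = {a, b}, X ∖ U = {c} — both open, so U is clopen.
  U = {a, b, c}, X ∖ U = ∅ — both open, so U is clopen.
Nontrivial clopen(s) exist: e.g. {c}. So (X, τ) is disconnected.
Compute connected components by grouping points that agree on all clopens:
  component: {c}
  component: {a, b}


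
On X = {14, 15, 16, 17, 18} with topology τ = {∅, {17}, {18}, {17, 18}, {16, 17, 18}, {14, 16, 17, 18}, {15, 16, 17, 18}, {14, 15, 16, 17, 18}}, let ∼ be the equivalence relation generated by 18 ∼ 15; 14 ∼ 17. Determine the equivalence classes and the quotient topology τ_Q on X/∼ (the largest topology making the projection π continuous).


X/∼ = {[14=17], [15=18], [16]}; |τ_Q| = 2.

Equivalence classes: [14=17], [15=18], [16].
Quotient map π: X → X/∼ sends 14 ↦ [14=17], 15 ↦ [15=18], 16 ↦ [16], 17 ↦ [14=17], 18 ↦ [15=18].
For each subset V ⊆ X/∼, compute π^{-1}(V) ⊆ X and check whether π^{-1}(V) ∈ τ. V is open in τ_Q iff π^{-1}(V) ∈ τ.
  V = {}: π^{-1}(V) = ∅ ∈ τ ✓.
  V = {[14=17]}: π^{-1}(V) = {14, 17} ∉ τ ✗.
  V = {[15=18]}: π^{-1}(V) = {15, 18} ∉ τ ✗.
  V = {[14=17], [15=18]}: π^{-1}(V) = {14, 15, 17, 18} ∉ τ ✗.
  V = {[16]}: π^{-1}(V) = {16} ∉ τ ✗.
  V = {[14=17], [16]}: π^{-1}(V) = {14, 16, 17} ∉ τ ✗.
  V = {[15=18], [16]}: π^{-1}(V) = {15, 16, 18} ∉ τ ✗.
  V = {[14=17], [15=18], [16]}: π^{-1}(V) = {14, 15, 16, 17, 18} ∈ τ ✓.
Open sets in the quotient: τ_Q = {{}, {[14=17], [15=18], [16]}} (2 elements).


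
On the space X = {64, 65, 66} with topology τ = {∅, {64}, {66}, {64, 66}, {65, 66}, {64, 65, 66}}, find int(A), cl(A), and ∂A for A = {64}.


int(A) = {64}, cl(A) = {64}, ∂A = ∅.

Closed sets in (X, τ) are complements of opens:
  closed(X, τ) = {∅, {64}, {65}, {64, 65}, {65, 66}, {64, 65, 66}}.
int(A) = ⋃ {U ∈ τ : U ⊆ A}. Opens contained in A: ∅, {64}.
Taking the union of these: int(A) = {64}.
cl(A) = ⋂ {C closed : A ⊆ C}. Closed sets containing A: {64}, {64, 65}, {64, 65, 66}.
Intersecting these: cl(A) = {64}.
∂A = cl(A) ∖ int(A) = {64} ∖ {64} = ∅.


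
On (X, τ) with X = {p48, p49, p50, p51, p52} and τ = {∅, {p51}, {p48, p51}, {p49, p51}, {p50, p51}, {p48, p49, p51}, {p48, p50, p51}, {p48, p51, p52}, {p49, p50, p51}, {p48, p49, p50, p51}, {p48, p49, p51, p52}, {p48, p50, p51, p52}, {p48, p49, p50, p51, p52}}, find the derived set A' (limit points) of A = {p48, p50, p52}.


A' = {p52}

For each x ∈ X, list the open sets U ∈ τ with x ∈ U, then check whether U ∩ (A ∖ {x}) ≠ ∅ for every such U.
  x = p48: open {p48, p51} ∋ x has {p48, p51} ∩ (A ∖ {p48}) = ∅, so x is NOT a limit point.
  x = p49: open {p49, p51} ∋ x has {p49, p51} ∩ (A ∖ {p49}) = ∅, so x is NOT a limit point.
  x = p50: open {p50, p51} ∋ x has {p50, p51} ∩ (A ∖ {p50}) = ∅, so x is NOT a limit point.
  x = p51: open {p51} ∋ x has {p51} ∩ (A ∖ {p51}) = ∅, so x is NOT a limit point.
  x = p52: opens ∋ x are {p48, p51, p52}, {p48, p49, p51, p52}, {p48, p50, p51, p52}, {p48, p49, p50, p51, p52}; each meets A ∖ {p52}, so x IS a limit point.
Collecting: A' = {p52}.


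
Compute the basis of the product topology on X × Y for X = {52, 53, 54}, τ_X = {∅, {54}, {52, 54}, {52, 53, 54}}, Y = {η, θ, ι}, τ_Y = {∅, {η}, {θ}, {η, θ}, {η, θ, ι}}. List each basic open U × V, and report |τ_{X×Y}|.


Basis B = {∅ × ∅, {54} × {η}, {54} × {θ}, {52, 54} × {η}, {52, 54} × {θ}, {54} × {η, θ}, {52, 53, 54} × {η}, {52, 53, 54} × {θ}, {54} × {η, θ, ι}, {52, 54} × {η, θ}, {52, 54} × {η, θ, ι}, {52, 53, 54} × {η, θ}, {52, 53, 54} × {η, θ, ι}}; |τ_{X×Y}| = 30.

Enumerate products U × V with U ∈ τ_X, V ∈ τ_Y (deduplicated):
  ∅ × ∅ = {} (∅)
  {54} × {η} = {(54,η)}
  {54} × {θ} = {(54,θ)}
  {52, 54} × {η} = {(52,η), (54,η)}
  {52, 54} × {θ} = {(52,θ), (54,θ)}
  {54} × {η, θ} = {(54,η), (54,θ)}
  {52, 53, 54} × {η} = {(52,η), (53,η), (54,η)}
  {52, 53, 54} × {θ} = {(52,θ), (53,θ), (54,θ)}
  {54} × {η, θ, ι} = {(54,η), (54,θ), (54,ι)}
  {52, 54} × {η, θ} = {(52,η), (52,θ), (54,η), (54,θ)}
  {52, 54} × {η, θ, ι} = {(52,η), (52,θ), (52,ι), (54,η), (54,θ), (54,ι)}
  {52, 53, 54} × {η, θ} = {(52,η), (52,θ), (53,η), (53,θ), (54,η), (54,θ)}
  {52, 53, 54} × {η, θ, ι} = {(52,η), (52,θ), (52,ι), (53,η), (53,θ), (53,ι), (54,η), (54,θ), (54,ι)}
These 13 distinct sets form the basis B.
Close under arbitrary unions to get τ_{X×Y}; counting gives |τ_{X×Y}| = 30.


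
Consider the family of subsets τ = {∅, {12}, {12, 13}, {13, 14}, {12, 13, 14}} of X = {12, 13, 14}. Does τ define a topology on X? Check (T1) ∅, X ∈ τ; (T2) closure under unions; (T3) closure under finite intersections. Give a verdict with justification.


τ is NOT a topology on X.

Axiom (T1): ∅ ∈ τ? Yes; X ∈ τ? Yes.
Axiom (T2/T3): check pairwise unions and intersections of members of τ.
Counterexample for (T3): {12, 13} ∩ {13, 14} = {13} ∉ τ. Therefore τ is NOT a topology.


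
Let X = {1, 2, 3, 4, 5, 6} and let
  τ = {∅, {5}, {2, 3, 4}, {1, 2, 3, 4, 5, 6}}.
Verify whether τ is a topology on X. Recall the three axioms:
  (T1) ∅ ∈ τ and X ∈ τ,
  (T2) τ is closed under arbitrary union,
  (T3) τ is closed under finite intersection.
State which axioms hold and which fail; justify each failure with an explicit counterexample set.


τ is NOT a topology on X.

Axiom (T1): ∅ ∈ τ? Yes; X ∈ τ? Yes.
Axiom (T2/T3): check pairwise unions and intersections of members of τ.
Counterexample for (T2): {5} ∪ {2, 3, 4} = {2, 3, 4, 5} ∉ τ. Therefore τ is NOT a topology.


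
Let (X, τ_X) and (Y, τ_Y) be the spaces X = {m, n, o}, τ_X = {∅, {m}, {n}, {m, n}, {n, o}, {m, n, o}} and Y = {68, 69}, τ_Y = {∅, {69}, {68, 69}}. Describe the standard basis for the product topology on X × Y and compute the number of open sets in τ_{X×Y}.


Basis B = {∅ × ∅, {m} × {69}, {n} × {69}, {m} × {68, 69}, {m, n} × {69}, {n} × {68, 69}, {n, o} × {69}, {m, n, o} × {69}, {m, n} × {68, 69}, {n, o} × {68, 69}, {m, n, o} × {68, 69}}; |τ_{X×Y}| = 18.

Enumerate products U × V with U ∈ τ_X, V ∈ τ_Y (deduplicated):
  ∅ × ∅ = {} (∅)
  {m} × {69} = {(m,69)}
  {n} × {69} = {(n,69)}
  {m} × {68, 69} = {(m,68), (m,69)}
  {m, n} × {69} = {(m,69), (n,69)}
  {n} × {68, 69} = {(n,68), (n,69)}
  {n, o} × {69} = {(n,69), (o,69)}
  {m, n, o} × {69} = {(m,69), (n,69), (o,69)}
  {m, n} × {68, 69} = {(m,68), (m,69), (n,68), (n,69)}
  {n, o} × {68, 69} = {(n,68), (n,69), (o,68), (o,69)}
  {m, n, o} × {68, 69} = {(m,68), (m,69), (n,68), (n,69), (o,68), (o,69)}
These 11 distinct sets form the basis B.
Close under arbitrary unions to get τ_{X×Y}; counting gives |τ_{X×Y}| = 18.


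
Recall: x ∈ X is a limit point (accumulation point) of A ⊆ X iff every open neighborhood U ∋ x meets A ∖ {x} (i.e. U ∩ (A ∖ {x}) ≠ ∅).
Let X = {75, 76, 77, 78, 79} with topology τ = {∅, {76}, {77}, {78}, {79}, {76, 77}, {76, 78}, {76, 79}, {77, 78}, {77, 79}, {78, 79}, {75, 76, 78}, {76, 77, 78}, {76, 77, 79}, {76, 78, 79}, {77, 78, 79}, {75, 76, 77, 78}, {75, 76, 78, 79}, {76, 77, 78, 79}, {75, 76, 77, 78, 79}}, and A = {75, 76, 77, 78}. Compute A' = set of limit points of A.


A' = {75}

For each x ∈ X, list the open sets U ∈ τ with x ∈ U, then check whether U ∩ (A ∖ {x}) ≠ ∅ for every such U.
  x = 75: opens ∋ x are {75, 76, 78}, {75, 76, 77, 78}, {75, 76, 78, 79}, {75, 76, 77, 78, 79}; each meets A ∖ {75}, so x IS a limit point.
  x = 76: open {76} ∋ x has {76} ∩ (A ∖ {76}) = ∅, so x is NOT a limit point.
  x = 77: open {77} ∋ x has {77} ∩ (A ∖ {77}) = ∅, so x is NOT a limit point.
  x = 78: open {78} ∋ x has {78} ∩ (A ∖ {78}) = ∅, so x is NOT a limit point.
  x = 79: open {79} ∋ x has {79} ∩ (A ∖ {79}) = ∅, so x is NOT a limit point.
Collecting: A' = {75}.


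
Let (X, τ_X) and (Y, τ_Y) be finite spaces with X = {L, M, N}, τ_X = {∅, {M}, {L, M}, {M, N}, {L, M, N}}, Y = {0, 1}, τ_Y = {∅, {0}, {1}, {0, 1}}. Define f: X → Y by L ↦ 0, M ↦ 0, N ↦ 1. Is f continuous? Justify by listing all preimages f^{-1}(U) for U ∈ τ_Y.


f is NOT continuous.

Compute f^{-1}(U) for each U ∈ τ_Y:
  U = ∅: f^{-1}(U) = ∅ ∈ τ_X ✓.
  U = {0}: f^{-1}(U) = {L, M} ∈ τ_X ✓.
  U = {1}: f^{-1}(U) = {N} ∉ τ_X ✗.
  U = {0, 1}: f^{-1}(U) = {L, M, N} ∈ τ_X ✓.
Found U = {1} with f^{-1}(U) = {N} not in τ_X. Therefore f is NOT continuous.


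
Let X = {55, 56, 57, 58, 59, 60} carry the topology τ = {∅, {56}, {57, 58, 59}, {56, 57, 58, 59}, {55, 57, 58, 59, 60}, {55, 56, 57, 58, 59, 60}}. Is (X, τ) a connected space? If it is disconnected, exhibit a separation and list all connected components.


(X, τ) is disconnected; components = [{56}, {55, 57, 58, 59, 60}].

Find clopen sets (U ∈ τ with X ∖ U ∈ τ):
  U = ∅, X ∖ U = {55, 56, 57, 58, 59, 60} — both open, so U is clopen.
  U = {56}, X ∖ U = {55, 57, 58, 59, 60} — both open, so U is clopen.
  U = {55, 57, 58, 59, 60}, X ∖ U = {56} — both open, so U is clopen.
  U = {55, 56, 57, 58, 59, 60}, X ∖ U = ∅ — both open, so U is clopen.
Nontrivial clopen(s) exist: e.g. {56}. So (X, τ) is disconnected.
Compute connected components by grouping points that agree on all clopens:
  component: {56}
  component: {55, 57, 58, 59, 60}


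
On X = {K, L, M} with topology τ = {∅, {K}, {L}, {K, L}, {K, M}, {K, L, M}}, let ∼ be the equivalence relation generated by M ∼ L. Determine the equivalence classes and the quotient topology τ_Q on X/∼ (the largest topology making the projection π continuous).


X/∼ = {[K], [L=M]}; |τ_Q| = 3.

Equivalence classes: [K], [L=M].
Quotient map π: X → X/∼ sends K ↦ [K], L ↦ [L=M], M ↦ [L=M].
For each subset V ⊆ X/∼, compute π^{-1}(V) ⊆ X and check whether π^{-1}(V) ∈ τ. V is open in τ_Q iff π^{-1}(V) ∈ τ.
  V = {}: π^{-1}(V) = ∅ ∈ τ ✓.
  V = {[K]}: π^{-1}(V) = {K} ∈ τ ✓.
  V = {[L=M]}: π^{-1}(V) = {L, M} ∉ τ ✗.
  V = {[K], [L=M]}: π^{-1}(V) = {K, L, M} ∈ τ ✓.
Open sets in the quotient: τ_Q = {{}, {[K]}, {[K], [L=M]}} (3 elements).


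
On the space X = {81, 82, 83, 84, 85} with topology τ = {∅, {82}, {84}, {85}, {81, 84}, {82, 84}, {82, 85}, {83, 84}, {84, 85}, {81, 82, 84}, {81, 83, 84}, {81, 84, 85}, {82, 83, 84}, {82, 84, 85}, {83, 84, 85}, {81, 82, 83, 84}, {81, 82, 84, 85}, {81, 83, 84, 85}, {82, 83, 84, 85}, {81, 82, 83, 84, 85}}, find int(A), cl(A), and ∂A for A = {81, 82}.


int(A) = {82}, cl(A) = {81, 82}, ∂A = {81}.

Closed sets in (X, τ) are complements of opens:
  closed(X, τ) = {∅, {81}, {82}, {83}, {85}, {81, 82}, {81, 83}, {81, 85}, {82, 83}, {82, 85}, {83, 85}, {81, 82, 83}, {81, 82, 85}, {81, 83, 84}, {81, 83, 85}, {82, 83, 85}, {81, 82, 83, 84}, {81, 82, 83, 85}, {81, 83, 84, 85}, {81, 82, 83, 84, 85}}.
int(A) = ⋃ {U ∈ τ : U ⊆ A}. Opens contained in A: ∅, {82}.
Taking the union of these: int(A) = {82}.
cl(A) = ⋂ {C closed : A ⊆ C}. Closed sets containing A: {81, 82}, {81, 82, 83}, {81, 82, 85}, {81, 82, 83, 84}, {81, 82, 83, 85}, {81, 82, 83, 84, 85}.
Intersecting these: cl(A) = {81, 82}.
∂A = cl(A) ∖ int(A) = {81, 82} ∖ {82} = {81}.


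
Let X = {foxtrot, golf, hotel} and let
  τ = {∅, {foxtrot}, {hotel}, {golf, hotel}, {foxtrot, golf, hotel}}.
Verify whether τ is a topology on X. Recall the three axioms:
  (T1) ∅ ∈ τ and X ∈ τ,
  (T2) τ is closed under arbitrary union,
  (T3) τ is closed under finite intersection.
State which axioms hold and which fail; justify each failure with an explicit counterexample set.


τ is NOT a topology on X.

Axiom (T1): ∅ ∈ τ? Yes; X ∈ τ? Yes.
Axiom (T2/T3): check pairwise unions and intersections of members of τ.
Counterexample for (T2): {foxtrot} ∪ {hotel} = {foxtrot, hotel} ∉ τ. Therefore τ is NOT a topology.


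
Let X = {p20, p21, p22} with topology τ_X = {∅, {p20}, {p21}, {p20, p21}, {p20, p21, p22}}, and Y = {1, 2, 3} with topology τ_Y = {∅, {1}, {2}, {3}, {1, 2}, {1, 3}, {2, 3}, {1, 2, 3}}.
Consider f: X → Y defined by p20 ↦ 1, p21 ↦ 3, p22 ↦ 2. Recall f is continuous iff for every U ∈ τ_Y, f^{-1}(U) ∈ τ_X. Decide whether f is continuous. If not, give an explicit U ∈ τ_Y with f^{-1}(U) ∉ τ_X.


f is NOT continuous.

Compute f^{-1}(U) for each U ∈ τ_Y:
  U = ∅: f^{-1}(U) = ∅ ∈ τ_X ✓.
  U = {1}: f^{-1}(U) = {p20} ∈ τ_X ✓.
  U = {2}: f^{-1}(U) = {p22} ∉ τ_X ✗.
  U = {3}: f^{-1}(U) = {p21} ∈ τ_X ✓.
  U = {1, 2}: f^{-1}(U) = {p20, p22} ∉ τ_X ✗.
  U = {1, 3}: f^{-1}(U) = {p20, p21} ∈ τ_X ✓.
  U = {2, 3}: f^{-1}(U) = {p21, p22} ∉ τ_X ✗.
  U = {1, 2, 3}: f^{-1}(U) = {p20, p21, p22} ∈ τ_X ✓.
Found U = {2} with f^{-1}(U) = {p22} not in τ_X. Therefore f is NOT continuous.


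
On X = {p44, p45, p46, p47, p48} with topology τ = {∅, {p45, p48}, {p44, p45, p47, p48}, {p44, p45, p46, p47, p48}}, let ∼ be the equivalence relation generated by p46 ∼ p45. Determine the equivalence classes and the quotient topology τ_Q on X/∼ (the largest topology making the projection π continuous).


X/∼ = {[p44], [p45=p46], [p47], [p48]}; |τ_Q| = 2.

Equivalence classes: [p44], [p45=p46], [p47], [p48].
Quotient map π: X → X/∼ sends p44 ↦ [p44], p45 ↦ [p45=p46], p46 ↦ [p45=p46], p47 ↦ [p47], p48 ↦ [p48].
For each subset V ⊆ X/∼, compute π^{-1}(V) ⊆ X and check whether π^{-1}(V) ∈ τ. V is open in τ_Q iff π^{-1}(V) ∈ τ.
  V = {}: π^{-1}(V) = ∅ ∈ τ ✓.
  V = {[p44]}: π^{-1}(V) = {p44} ∉ τ ✗.
  V = {[p45=p46]}: π^{-1}(V) = {p45, p46} ∉ τ ✗.
  V = {[p44], [p45=p46]}: π^{-1}(V) = {p44, p45, p46} ∉ τ ✗.
  V = {[p47]}: π^{-1}(V) = {p47} ∉ τ ✗.
  V = {[p44], [p47]}: π^{-1}(V) = {p44, p47} ∉ τ ✗.
  V = {[p45=p46], [p47]}: π^{-1}(V) = {p45, p46, p47} ∉ τ ✗.
  V = {[p44], [p45=p46], [p47]}: π^{-1}(V) = {p44, p45, p46, p47} ∉ τ ✗.
  V = {[p48]}: π^{-1}(V) = {p48} ∉ τ ✗.
  V = {[p44], [p48]}: π^{-1}(V) = {p44, p48} ∉ τ ✗.
  V = {[p45=p46], [p48]}: π^{-1}(V) = {p45, p46, p48} ∉ τ ✗.
  V = {[p44], [p45=p46], [p48]}: π^{-1}(V) = {p44, p45, p46, p48} ∉ τ ✗.
  V = {[p47], [p48]}: π^{-1}(V) = {p47, p48} ∉ τ ✗.
  V = {[p44], [p47], [p48]}: π^{-1}(V) = {p44, p47, p48} ∉ τ ✗.
  V = {[p45=p46], [p47], [p48]}: π^{-1}(V) = {p45, p46, p47, p48} ∉ τ ✗.
  V = {[p44], [p45=p46], [p47], [p48]}: π^{-1}(V) = {p44, p45, p46, p47, p48} ∈ τ ✓.
Open sets in the quotient: τ_Q = {{}, {[p44], [p45=p46], [p47], [p48]}} (2 elements).


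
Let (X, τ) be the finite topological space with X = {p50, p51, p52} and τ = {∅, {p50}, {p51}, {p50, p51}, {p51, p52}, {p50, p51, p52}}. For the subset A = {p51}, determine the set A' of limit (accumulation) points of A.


A' = {p52}

For each x ∈ X, list the open sets U ∈ τ with x ∈ U, then check whether U ∩ (A ∖ {x}) ≠ ∅ for every such U.
  x = p50: open {p50} ∋ x has {p50} ∩ (A ∖ {p50}) = ∅, so x is NOT a limit point.
  x = p51: open {p51} ∋ x has {p51} ∩ (A ∖ {p51}) = ∅, so x is NOT a limit point.
  x = p52: opens ∋ x are {p51, p52}, {p50, p51, p52}; each meets A ∖ {p52}, so x IS a limit point.
Collecting: A' = {p52}.


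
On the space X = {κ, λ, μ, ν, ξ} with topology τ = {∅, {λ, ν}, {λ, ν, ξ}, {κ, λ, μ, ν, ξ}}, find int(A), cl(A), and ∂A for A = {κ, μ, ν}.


int(A) = ∅, cl(A) = {κ, λ, μ, ν, ξ}, ∂A = {κ, λ, μ, ν, ξ}.

Closed sets in (X, τ) are complements of opens:
  closed(X, τ) = {∅, {κ, μ}, {κ, μ, ξ}, {κ, λ, μ, ν, ξ}}.
int(A) = ⋃ {U ∈ τ : U ⊆ A}. Opens contained in A: ∅.
Taking the union of these: int(A) = ∅.
cl(A) = ⋂ {C closed : A ⊆ C}. Closed sets containing A: {κ, λ, μ, ν, ξ}.
Intersecting these: cl(A) = {κ, λ, μ, ν, ξ}.
∂A = cl(A) ∖ int(A) = {κ, λ, μ, ν, ξ} ∖ ∅ = {κ, λ, μ, ν, ξ}.


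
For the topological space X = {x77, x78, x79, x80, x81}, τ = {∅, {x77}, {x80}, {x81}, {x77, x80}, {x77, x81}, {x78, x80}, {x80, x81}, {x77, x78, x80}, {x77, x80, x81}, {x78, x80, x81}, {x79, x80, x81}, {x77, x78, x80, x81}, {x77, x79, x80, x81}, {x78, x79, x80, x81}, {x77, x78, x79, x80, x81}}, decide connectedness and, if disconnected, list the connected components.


(X, τ) is disconnected; components = [{x77}, {x78, x79, x80, x81}].

Find clopen sets (U ∈ τ with X ∖ U ∈ τ):
  U = ∅, X ∖ U = {x77, x78, x79, x80, x81} — both open, so U is clopen.
  U = {x77}, X ∖ U = {x78, x79, x80, x81} — both open, so U is clopen.
  U = {x78, x79, x80, x81}, X ∖ U = {x77} — both open, so U is clopen.
  U = {x77, x78, x79, x80, x81}, X ∖ U = ∅ — both open, so U is clopen.
Nontrivial clopen(s) exist: e.g. {x78, x79, x80, x81}. So (X, τ) is disconnected.
Compute connected components by grouping points that agree on all clopens:
  component: {x77}
  component: {x78, x79, x80, x81}


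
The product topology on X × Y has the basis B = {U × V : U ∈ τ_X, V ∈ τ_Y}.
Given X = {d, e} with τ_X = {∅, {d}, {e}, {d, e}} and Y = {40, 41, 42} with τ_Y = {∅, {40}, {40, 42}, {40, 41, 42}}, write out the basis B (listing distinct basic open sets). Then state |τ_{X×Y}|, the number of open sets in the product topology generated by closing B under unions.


Basis B = {∅ × ∅, {d} × {40}, {e} × {40}, {d} × {40, 42}, {d, e} × {40}, {e} × {40, 42}, {d} × {40, 41, 42}, {e} × {40, 41, 42}, {d, e} × {40, 42}, {d, e} × {40, 41, 42}}; |τ_{X×Y}| = 16.

Enumerate products U × V with U ∈ τ_X, V ∈ τ_Y (deduplicated):
  ∅ × ∅ = {} (∅)
  {d} × {40} = {(d,40)}
  {e} × {40} = {(e,40)}
  {d} × {40, 42} = {(d,40), (d,42)}
  {d, e} × {40} = {(d,40), (e,40)}
  {e} × {40, 42} = {(e,40), (e,42)}
  {d} × {40, 41, 42} = {(d,40), (d,41), (d,42)}
  {e} × {40, 41, 42} = {(e,40), (e,41), (e,42)}
  {d, e} × {40, 42} = {(d,40), (d,42), (e,40), (e,42)}
  {d, e} × {40, 41, 42} = {(d,40), (d,41), (d,42), (e,40), (e,41), (e,42)}
These 10 distinct sets form the basis B.
Close under arbitrary unions to get τ_{X×Y}; counting gives |τ_{X×Y}| = 16.


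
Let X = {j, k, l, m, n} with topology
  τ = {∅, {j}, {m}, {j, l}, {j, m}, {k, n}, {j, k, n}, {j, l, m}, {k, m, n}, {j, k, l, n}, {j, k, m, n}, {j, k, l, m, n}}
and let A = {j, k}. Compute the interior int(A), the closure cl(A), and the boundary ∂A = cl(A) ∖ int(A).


int(A) = {j}, cl(A) = {j, k, l, n}, ∂A = {k, l, n}.

Closed sets in (X, τ) are complements of opens:
  closed(X, τ) = {∅, {l}, {m}, {j, l}, {k, n}, {l, m}, {j, l, m}, {k, l, n}, {k, m, n}, {j, k, l, n}, {k, l, m, n}, {j, k, l, m, n}}.
int(A) = ⋃ {U ∈ τ : U ⊆ A}. Opens contained in A: ∅, {j}.
Taking the union of these: int(A) = {j}.
cl(A) = ⋂ {C closed : A ⊆ C}. Closed sets containing A: {j, k, l, n}, {j, k, l, m, n}.
Intersecting these: cl(A) = {j, k, l, n}.
∂A = cl(A) ∖ int(A) = {j, k, l, n} ∖ {j} = {k, l, n}.


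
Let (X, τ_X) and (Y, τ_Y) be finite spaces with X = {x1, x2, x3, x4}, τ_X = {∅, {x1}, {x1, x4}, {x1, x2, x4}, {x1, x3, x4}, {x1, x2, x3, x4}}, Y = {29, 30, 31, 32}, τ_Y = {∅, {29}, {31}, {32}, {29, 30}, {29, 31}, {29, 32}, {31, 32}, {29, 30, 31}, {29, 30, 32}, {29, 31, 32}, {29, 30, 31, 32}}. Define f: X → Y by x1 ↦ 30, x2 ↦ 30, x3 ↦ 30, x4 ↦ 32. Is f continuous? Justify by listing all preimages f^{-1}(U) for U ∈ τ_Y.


f is NOT continuous.

Compute f^{-1}(U) for each U ∈ τ_Y:
  U = ∅: f^{-1}(U) = ∅ ∈ τ_X ✓.
  U = {29}: f^{-1}(U) = ∅ ∈ τ_X ✓.
  U = {31}: f^{-1}(U) = ∅ ∈ τ_X ✓.
  U = {32}: f^{-1}(U) = {x4} ∉ τ_X ✗.
  U = {29, 30}: f^{-1}(U) = {x1, x2, x3} ∉ τ_X ✗.
  U = {29, 31}: f^{-1}(U) = ∅ ∈ τ_X ✓.
  U = {29, 32}: f^{-1}(U) = {x4} ∉ τ_X ✗.
  U = {31, 32}: f^{-1}(U) = {x4} ∉ τ_X ✗.
  U = {29, 30, 31}: f^{-1}(U) = {x1, x2, x3} ∉ τ_X ✗.
  U = {29, 30, 32}: f^{-1}(U) = {x1, x2, x3, x4} ∈ τ_X ✓.
  U = {29, 31, 32}: f^{-1}(U) = {x4} ∉ τ_X ✗.
  U = {29, 30, 31, 32}: f^{-1}(U) = {x1, x2, x3, x4} ∈ τ_X ✓.
Found U = {32} with f^{-1}(U) = {x4} not in τ_X. Therefore f is NOT continuous.


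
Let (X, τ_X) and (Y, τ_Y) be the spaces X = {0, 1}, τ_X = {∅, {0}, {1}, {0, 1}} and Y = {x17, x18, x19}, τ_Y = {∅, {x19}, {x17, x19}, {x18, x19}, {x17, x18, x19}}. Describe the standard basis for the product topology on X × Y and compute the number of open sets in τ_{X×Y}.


Basis B = {∅ × ∅, {0} × {x19}, {1} × {x19}, {0} × {x17, x19}, {0} × {x18, x19}, {0, 1} × {x19}, {1} × {x17, x19}, {1} × {x18, x19}, {0} × {x17, x18, x19}, {1} × {x17, x18, x19}, {0, 1} × {x17, x19}, {0, 1} × {x18, x19}, {0, 1} × {x17, x18, x19}}; |τ_{X×Y}| = 25.

Enumerate products U × V with U ∈ τ_X, V ∈ τ_Y (deduplicated):
  ∅ × ∅ = {} (∅)
  {0} × {x19} = {(0,x19)}
  {1} × {x19} = {(1,x19)}
  {0} × {x17, x19} = {(0,x17), (0,x19)}
  {0} × {x18, x19} = {(0,x18), (0,x19)}
  {0, 1} × {x19} = {(0,x19), (1,x19)}
  {1} × {x17, x19} = {(1,x17), (1,x19)}
  {1} × {x18, x19} = {(1,x18), (1,x19)}
  {0} × {x17, x18, x19} = {(0,x17), (0,x18), (0,x19)}
  {1} × {x17, x18, x19} = {(1,x17), (1,x18), (1,x19)}
  {0, 1} × {x17, x19} = {(0,x17), (0,x19), (1,x17), (1,x19)}
  {0, 1} × {x18, x19} = {(0,x18), (0,x19), (1,x18), (1,x19)}
  {0, 1} × {x17, x18, x19} = {(0,x17), (0,x18), (0,x19), (1,x17), (1,x18), (1,x19)}
These 13 distinct sets form the basis B.
Close under arbitrary unions to get τ_{X×Y}; counting gives |τ_{X×Y}| = 25.


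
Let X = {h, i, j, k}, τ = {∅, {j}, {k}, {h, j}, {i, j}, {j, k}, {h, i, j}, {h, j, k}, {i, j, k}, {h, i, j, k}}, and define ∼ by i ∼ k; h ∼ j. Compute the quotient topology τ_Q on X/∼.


X/∼ = {[h=j], [i=k]}; |τ_Q| = 3.

Equivalence classes: [h=j], [i=k].
Quotient map π: X → X/∼ sends h ↦ [h=j], i ↦ [i=k], j ↦ [h=j], k ↦ [i=k].
For each subset V ⊆ X/∼, compute π^{-1}(V) ⊆ X and check whether π^{-1}(V) ∈ τ. V is open in τ_Q iff π^{-1}(V) ∈ τ.
  V = {}: π^{-1}(V) = ∅ ∈ τ ✓.
  V = {[h=j]}: π^{-1}(V) = {h, j} ∈ τ ✓.
  V = {[i=k]}: π^{-1}(V) = {i, k} ∉ τ ✗.
  V = {[h=j], [i=k]}: π^{-1}(V) = {h, i, j, k} ∈ τ ✓.
Open sets in the quotient: τ_Q = {{}, {[h=j]}, {[h=j], [i=k]}} (3 elements).


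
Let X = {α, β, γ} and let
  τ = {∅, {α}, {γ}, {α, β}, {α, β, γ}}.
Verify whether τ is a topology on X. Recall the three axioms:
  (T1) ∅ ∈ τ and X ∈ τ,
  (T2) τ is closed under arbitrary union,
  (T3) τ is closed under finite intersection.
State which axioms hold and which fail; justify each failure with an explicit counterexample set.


τ is NOT a topology on X.

Axiom (T1): ∅ ∈ τ? Yes; X ∈ τ? Yes.
Axiom (T2/T3): check pairwise unions and intersections of members of τ.
Counterexample for (T2): {α} ∪ {γ} = {α, γ} ∉ τ. Therefore τ is NOT a topology.


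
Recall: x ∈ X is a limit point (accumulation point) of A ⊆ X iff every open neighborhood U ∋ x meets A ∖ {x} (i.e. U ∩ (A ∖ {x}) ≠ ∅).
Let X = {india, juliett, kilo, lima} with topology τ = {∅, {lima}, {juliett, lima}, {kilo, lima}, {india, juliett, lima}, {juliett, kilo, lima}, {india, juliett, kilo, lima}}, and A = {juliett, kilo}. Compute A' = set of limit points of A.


A' = {india}

For each x ∈ X, list the open sets U ∈ τ with x ∈ U, then check whether U ∩ (A ∖ {x}) ≠ ∅ for every such U.
  x = india: opens ∋ x are {india, juliett, lima}, {india, juliett, kilo, lima}; each meets A ∖ {india}, so x IS a limit point.
  x = juliett: open {juliett, lima} ∋ x has {juliett, lima} ∩ (A ∖ {juliett}) = ∅, so x is NOT a limit point.
  x = kilo: open {kilo, lima} ∋ x has {kilo, lima} ∩ (A ∖ {kilo}) = ∅, so x is NOT a limit point.
  x = lima: open {lima} ∋ x has {lima} ∩ (A ∖ {lima}) = ∅, so x is NOT a limit point.
Collecting: A' = {india}.


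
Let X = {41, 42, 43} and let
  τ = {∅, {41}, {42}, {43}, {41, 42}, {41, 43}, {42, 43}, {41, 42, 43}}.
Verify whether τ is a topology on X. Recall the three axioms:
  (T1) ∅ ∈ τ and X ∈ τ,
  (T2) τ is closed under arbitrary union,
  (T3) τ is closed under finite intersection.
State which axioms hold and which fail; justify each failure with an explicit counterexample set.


τ IS a topology on X.

Axiom (T1): ∅ ∈ τ? Yes; X ∈ τ? Yes.
Axiom (T2/T3): check pairwise unions and intersections of members of τ.
All pairwise intersections and unions checked — each lies in τ. Therefore τ satisfies (T1), (T2), (T3): it IS a topology on X.


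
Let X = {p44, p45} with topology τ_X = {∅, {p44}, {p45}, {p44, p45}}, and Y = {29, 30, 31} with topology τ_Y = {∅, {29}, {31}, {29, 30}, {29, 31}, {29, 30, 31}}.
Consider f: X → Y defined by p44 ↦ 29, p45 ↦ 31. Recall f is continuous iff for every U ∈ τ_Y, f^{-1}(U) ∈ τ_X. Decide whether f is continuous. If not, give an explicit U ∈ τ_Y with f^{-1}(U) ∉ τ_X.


f IS continuous.

Compute f^{-1}(U) for each U ∈ τ_Y:
  U = ∅: f^{-1}(U) = ∅ ∈ τ_X ✓.
  U = {29}: f^{-1}(U) = {p44} ∈ τ_X ✓.
  U = {31}: f^{-1}(U) = {p45} ∈ τ_X ✓.
  U = {29, 30}: f^{-1}(U) = {p44} ∈ τ_X ✓.
  U = {29, 31}: f^{-1}(U) = {p44, p45} ∈ τ_X ✓.
  U = {29, 30, 31}: f^{-1}(U) = {p44, p45} ∈ τ_X ✓.
Every preimage lies in τ_X, so f IS continuous.


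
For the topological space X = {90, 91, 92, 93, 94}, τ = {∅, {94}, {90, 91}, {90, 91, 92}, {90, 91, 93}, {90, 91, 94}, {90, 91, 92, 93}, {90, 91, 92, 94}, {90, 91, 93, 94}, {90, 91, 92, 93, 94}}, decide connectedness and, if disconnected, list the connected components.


(X, τ) is disconnected; components = [{94}, {90, 91, 92, 93}].

Find clopen sets (U ∈ τ with X ∖ U ∈ τ):
  U = ∅, X ∖ U = {90, 91, 92, 93, 94} — both open, so U is clopen.
  U = {94}, X ∖ U = {90, 91, 92, 93} — both open, so U is clopen.
  U = {90, 91, 92, 93}, X ∖ U = {94} — both open, so U is clopen.
  U = {90, 91, 92, 93, 94}, X ∖ U = ∅ — both open, so U is clopen.
Nontrivial clopen(s) exist: e.g. {94}. So (X, τ) is disconnected.
Compute connected components by grouping points that agree on all clopens:
  component: {94}
  component: {90, 91, 92, 93}


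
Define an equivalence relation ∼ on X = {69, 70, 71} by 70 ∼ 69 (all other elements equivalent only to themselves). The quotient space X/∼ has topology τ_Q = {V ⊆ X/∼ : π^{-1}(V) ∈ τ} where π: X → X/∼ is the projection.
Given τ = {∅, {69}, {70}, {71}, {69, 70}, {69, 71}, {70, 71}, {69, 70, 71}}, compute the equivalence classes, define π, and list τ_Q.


X/∼ = {[69=70], [71]}; |τ_Q| = 4.

Equivalence classes: [69=70], [71].
Quotient map π: X → X/∼ sends 69 ↦ [69=70], 70 ↦ [69=70], 71 ↦ [71].
For each subset V ⊆ X/∼, compute π^{-1}(V) ⊆ X and check whether π^{-1}(V) ∈ τ. V is open in τ_Q iff π^{-1}(V) ∈ τ.
  V = {}: π^{-1}(V) = ∅ ∈ τ ✓.
  V = {[69=70]}: π^{-1}(V) = {69, 70} ∈ τ ✓.
  V = {[71]}: π^{-1}(V) = {71} ∈ τ ✓.
  V = {[69=70], [71]}: π^{-1}(V) = {69, 70, 71} ∈ τ ✓.
Open sets in the quotient: τ_Q = {{}, {[69=70]}, {[71]}, {[69=70], [71]}} (4 elements).


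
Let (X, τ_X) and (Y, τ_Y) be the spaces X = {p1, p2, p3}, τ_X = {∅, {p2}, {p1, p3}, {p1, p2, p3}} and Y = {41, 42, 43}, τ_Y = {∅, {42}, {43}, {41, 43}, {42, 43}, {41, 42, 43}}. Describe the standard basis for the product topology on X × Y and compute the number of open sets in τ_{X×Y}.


Basis B = {∅ × ∅, {p2} × {42}, {p2} × {43}, {p1, p3} × {42}, {p1, p3} × {43}, {p2} × {41, 43}, {p2} × {42, 43}, {p1, p2, p3} × {42}, {p1, p2, p3} × {43}, {p2} × {41, 42, 43}, {p1, p3} × {41, 43}, {p1, p3} × {42, 43}, {p1, p3} × {41, 42, 43}, {p1, p2, p3} × {41, 43}, {p1, p2, p3} × {42, 43}, {p1, p2, p3} × {41, 42, 43}}; |τ_{X×Y}| = 36.

Enumerate products U × V with U ∈ τ_X, V ∈ τ_Y (deduplicated):
  ∅ × ∅ = {} (∅)
  {p2} × {42} = {(p2,42)}
  {p2} × {43} = {(p2,43)}
  {p1, p3} × {42} = {(p1,42), (p3,42)}
  {p1, p3} × {43} = {(p1,43), (p3,43)}
  {p2} × {41, 43} = {(p2,41), (p2,43)}
  {p2} × {42, 43} = {(p2,42), (p2,43)}
  {p1, p2, p3} × {42} = {(p1,42), (p2,42), (p3,42)}
  {p1, p2, p3} × {43} = {(p1,43), (p2,43), (p3,43)}
  {p2} × {41, 42, 43} = {(p2,41), (p2,42), (p2,43)}
  {p1, p3} × {41, 43} = {(p1,41), (p1,43), (p3,41), (p3,43)}
  {p1, p3} × {42, 43} = {(p1,42), (p1,43), (p3,42), (p3,43)}
  {p1, p3} × {41, 42, 43} = {(p1,41), (p1,42), (p1,43), (p3,41), (p3,42), (p3,43)}
  {p1, p2, p3} × {41, 43} = {(p1,41), (p1,43), (p2,41), (p2,43), (p3,41), (p3,43)}
  {p1, p2, p3} × {42, 43} = {(p1,42), (p1,43), (p2,42), (p2,43), (p3,42), (p3,43)}
  {p1, p2, p3} × {41, 42, 43} = {(p1,41), (p1,42), (p1,43), (p2,41), (p2,42), (p2,43), (p3,41), (p3,42), (p3,43)}
These 16 distinct sets form the basis B.
Close under arbitrary unions to get τ_{X×Y}; counting gives |τ_{X×Y}| = 36.


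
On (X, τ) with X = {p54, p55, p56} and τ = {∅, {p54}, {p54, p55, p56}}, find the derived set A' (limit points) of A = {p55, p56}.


A' = {p55, p56}

For each x ∈ X, list the open sets U ∈ τ with x ∈ U, then check whether U ∩ (A ∖ {x}) ≠ ∅ for every such U.
  x = p54: open {p54} ∋ x has {p54} ∩ (A ∖ {p54}) = ∅, so x is NOT a limit point.
  x = p55: opens ∋ x are {p54, p55, p56}; each meets A ∖ {p55}, so x IS a limit point.
  x = p56: opens ∋ x are {p54, p55, p56}; each meets A ∖ {p56}, so x IS a limit point.
Collecting: A' = {p55, p56}.


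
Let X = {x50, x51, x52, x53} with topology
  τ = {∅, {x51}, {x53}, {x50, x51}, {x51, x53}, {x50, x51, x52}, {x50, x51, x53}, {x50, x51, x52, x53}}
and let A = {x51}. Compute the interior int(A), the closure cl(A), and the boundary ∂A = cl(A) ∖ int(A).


int(A) = {x51}, cl(A) = {x50, x51, x52}, ∂A = {x50, x52}.

Closed sets in (X, τ) are complements of opens:
  closed(X, τ) = {∅, {x52}, {x53}, {x50, x52}, {x52, x53}, {x50, x51, x52}, {x50, x52, x53}, {x50, x51, x52, x53}}.
int(A) = ⋃ {U ∈ τ : U ⊆ A}. Opens contained in A: ∅, {x51}.
Taking the union of these: int(A) = {x51}.
cl(A) = ⋂ {C closed : A ⊆ C}. Closed sets containing A: {x50, x51, x52}, {x50, x51, x52, x53}.
Intersecting these: cl(A) = {x50, x51, x52}.
∂A = cl(A) ∖ int(A) = {x50, x51, x52} ∖ {x51} = {x50, x52}.


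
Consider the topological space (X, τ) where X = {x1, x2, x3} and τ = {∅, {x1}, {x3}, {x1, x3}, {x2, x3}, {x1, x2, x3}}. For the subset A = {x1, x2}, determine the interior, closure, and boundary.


int(A) = {x1}, cl(A) = {x1, x2}, ∂A = {x2}.

Closed sets in (X, τ) are complements of opens:
  closed(X, τ) = {∅, {x1}, {x2}, {x1, x2}, {x2, x3}, {x1, x2, x3}}.
int(A) = ⋃ {U ∈ τ : U ⊆ A}. Opens contained in A: ∅, {x1}.
Taking the union of these: int(A) = {x1}.
cl(A) = ⋂ {C closed : A ⊆ C}. Closed sets containing A: {x1, x2}, {x1, x2, x3}.
Intersecting these: cl(A) = {x1, x2}.
∂A = cl(A) ∖ int(A) = {x1, x2} ∖ {x1} = {x2}.


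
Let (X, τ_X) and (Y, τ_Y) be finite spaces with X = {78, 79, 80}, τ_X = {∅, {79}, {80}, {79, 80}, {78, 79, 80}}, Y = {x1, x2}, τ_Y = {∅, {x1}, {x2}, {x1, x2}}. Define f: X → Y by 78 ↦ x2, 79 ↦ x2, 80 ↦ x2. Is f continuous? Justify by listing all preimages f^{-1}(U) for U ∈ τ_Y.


f IS continuous.

Compute f^{-1}(U) for each U ∈ τ_Y:
  U = ∅: f^{-1}(U) = ∅ ∈ τ_X ✓.
  U = {x1}: f^{-1}(U) = ∅ ∈ τ_X ✓.
  U = {x2}: f^{-1}(U) = {78, 79, 80} ∈ τ_X ✓.
  U = {x1, x2}: f^{-1}(U) = {78, 79, 80} ∈ τ_X ✓.
Every preimage lies in τ_X, so f IS continuous.


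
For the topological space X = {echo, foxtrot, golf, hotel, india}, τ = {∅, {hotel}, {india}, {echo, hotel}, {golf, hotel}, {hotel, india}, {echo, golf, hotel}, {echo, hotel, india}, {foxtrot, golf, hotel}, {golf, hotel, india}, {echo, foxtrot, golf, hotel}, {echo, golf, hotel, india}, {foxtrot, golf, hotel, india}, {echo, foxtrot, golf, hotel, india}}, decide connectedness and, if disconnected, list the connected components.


(X, τ) is disconnected; components = [{india}, {echo, foxtrot, golf, hotel}].

Find clopen sets (U ∈ τ with X ∖ U ∈ τ):
  U = ∅, X ∖ U = {echo, foxtrot, golf, hotel, india} — both open, so U is clopen.
  U = {india}, X ∖ U = {echo, foxtrot, golf, hotel} — both open, so U is clopen.
  U = {echo, foxtrot, golf, hotel}, X ∖ U = {india} — both open, so U is clopen.
  U = {echo, foxtrot, golf, hotel, india}, X ∖ U = ∅ — both open, so U is clopen.
Nontrivial clopen(s) exist: e.g. {echo, foxtrot, golf, hotel}. So (X, τ) is disconnected.
Compute connected components by grouping points that agree on all clopens:
  component: {india}
  component: {echo, foxtrot, golf, hotel}


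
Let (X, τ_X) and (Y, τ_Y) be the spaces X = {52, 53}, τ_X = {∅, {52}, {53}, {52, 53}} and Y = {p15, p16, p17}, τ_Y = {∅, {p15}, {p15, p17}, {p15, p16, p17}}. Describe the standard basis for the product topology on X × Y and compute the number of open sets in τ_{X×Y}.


Basis B = {∅ × ∅, {52} × {p15}, {53} × {p15}, {52} × {p15, p17}, {52, 53} × {p15}, {53} × {p15, p17}, {52} × {p15, p16, p17}, {53} × {p15, p16, p17}, {52, 53} × {p15, p17}, {52, 53} × {p15, p16, p17}}; |τ_{X×Y}| = 16.

Enumerate products U × V with U ∈ τ_X, V ∈ τ_Y (deduplicated):
  ∅ × ∅ = {} (∅)
  {52} × {p15} = {(52,p15)}
  {53} × {p15} = {(53,p15)}
  {52} × {p15, p17} = {(52,p15), (52,p17)}
  {52, 53} × {p15} = {(52,p15), (53,p15)}
  {53} × {p15, p17} = {(53,p15), (53,p17)}
  {52} × {p15, p16, p17} = {(52,p15), (52,p16), (52,p17)}
  {53} × {p15, p16, p17} = {(53,p15), (53,p16), (53,p17)}
  {52, 53} × {p15, p17} = {(52,p15), (52,p17), (53,p15), (53,p17)}
  {52, 53} × {p15, p16, p17} = {(52,p15), (52,p16), (52,p17), (53,p15), (53,p16), (53,p17)}
These 10 distinct sets form the basis B.
Close under arbitrary unions to get τ_{X×Y}; counting gives |τ_{X×Y}| = 16.


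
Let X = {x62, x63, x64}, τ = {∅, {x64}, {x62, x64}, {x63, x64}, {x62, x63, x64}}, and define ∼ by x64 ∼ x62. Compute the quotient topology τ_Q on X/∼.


X/∼ = {[x62=x64], [x63]}; |τ_Q| = 3.

Equivalence classes: [x62=x64], [x63].
Quotient map π: X → X/∼ sends x62 ↦ [x62=x64], x63 ↦ [x63], x64 ↦ [x62=x64].
For each subset V ⊆ X/∼, compute π^{-1}(V) ⊆ X and check whether π^{-1}(V) ∈ τ. V is open in τ_Q iff π^{-1}(V) ∈ τ.
  V = {}: π^{-1}(V) = ∅ ∈ τ ✓.
  V = {[x62=x64]}: π^{-1}(V) = {x62, x64} ∈ τ ✓.
  V = {[x63]}: π^{-1}(V) = {x63} ∉ τ ✗.
  V = {[x62=x64], [x63]}: π^{-1}(V) = {x62, x63, x64} ∈ τ ✓.
Open sets in the quotient: τ_Q = {{}, {[x62=x64]}, {[x62=x64], [x63]}} (3 elements).


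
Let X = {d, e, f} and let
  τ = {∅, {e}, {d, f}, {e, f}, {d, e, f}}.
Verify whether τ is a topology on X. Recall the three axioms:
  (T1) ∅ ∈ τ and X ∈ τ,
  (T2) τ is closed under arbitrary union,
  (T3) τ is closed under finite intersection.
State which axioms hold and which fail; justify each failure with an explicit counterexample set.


τ is NOT a topology on X.

Axiom (T1): ∅ ∈ τ? Yes; X ∈ τ? Yes.
Axiom (T2/T3): check pairwise unions and intersections of members of τ.
Counterexample for (T3): {d, f} ∩ {e, f} = {f} ∉ τ. Therefore τ is NOT a topology.


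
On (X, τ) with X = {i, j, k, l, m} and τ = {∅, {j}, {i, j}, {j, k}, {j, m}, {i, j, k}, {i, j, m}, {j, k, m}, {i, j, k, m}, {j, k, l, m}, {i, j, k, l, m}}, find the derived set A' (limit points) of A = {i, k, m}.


A' = {l}

For each x ∈ X, list the open sets U ∈ τ with x ∈ U, then check whether U ∩ (A ∖ {x}) ≠ ∅ for every such U.
  x = i: open {i, j} ∋ x has {i, j} ∩ (A ∖ {i}) = ∅, so x is NOT a limit point.
  x = j: open {j} ∋ x has {j} ∩ (A ∖ {j}) = ∅, so x is NOT a limit point.
  x = k: open {j, k} ∋ x has {j, k} ∩ (A ∖ {k}) = ∅, so x is NOT a limit point.
  x = l: opens ∋ x are {j, k, l, m}, {i, j, k, l, m}; each meets A ∖ {l}, so x IS a limit point.
  x = m: open {j, m} ∋ x has {j, m} ∩ (A ∖ {m}) = ∅, so x is NOT a limit point.
Collecting: A' = {l}.


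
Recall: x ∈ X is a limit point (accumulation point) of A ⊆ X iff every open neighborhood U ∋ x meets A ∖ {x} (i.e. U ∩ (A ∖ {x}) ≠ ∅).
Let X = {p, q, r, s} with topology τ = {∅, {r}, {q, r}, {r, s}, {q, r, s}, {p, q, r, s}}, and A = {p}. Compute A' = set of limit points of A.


A' = ∅

For each x ∈ X, list the open sets U ∈ τ with x ∈ U, then check whether U ∩ (A ∖ {x}) ≠ ∅ for every such U.
  x = p: open {p, q, r, s} ∋ x has {p, q, r, s} ∩ (A ∖ {p}) = ∅, so x is NOT a limit point.
  x = q: open {q, r} ∋ x has {q, r} ∩ (A ∖ {q}) = ∅, so x is NOT a limit point.
  x = r: open {r} ∋ x has {r} ∩ (A ∖ {r}) = ∅, so x is NOT a limit point.
  x = s: open {r, s} ∋ x has {r, s} ∩ (A ∖ {s}) = ∅, so x is NOT a limit point.
Collecting: A' = ∅.


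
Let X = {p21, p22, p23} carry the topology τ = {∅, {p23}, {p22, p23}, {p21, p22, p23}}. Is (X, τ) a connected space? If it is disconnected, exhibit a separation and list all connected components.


(X, τ) is connected.

Find clopen sets (U ∈ τ with X ∖ U ∈ τ):
  U = ∅, X ∖ U = {p21, p22, p23} — both open, so U is clopen.
  U = {p21, p22, p23}, X ∖ U = ∅ — both open, so U is clopen.
Only trivial clopens (∅ and X) exist, so (X, τ) is connected.
Compute connected components by grouping points that agree on all clopens:
  component: {p21, p22, p23}


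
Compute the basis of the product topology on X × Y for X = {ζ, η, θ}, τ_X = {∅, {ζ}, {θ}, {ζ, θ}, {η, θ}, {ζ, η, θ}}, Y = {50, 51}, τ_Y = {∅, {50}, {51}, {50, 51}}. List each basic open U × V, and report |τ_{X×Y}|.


Basis B = {∅ × ∅, {ζ} × {50}, {ζ} × {51}, {θ} × {50}, {θ} × {51}, {ζ} × {50, 51}, {ζ, θ} × {50}, {ζ, θ} × {51}, {η, θ} × {50}, {η, θ} × {51}, {θ} × {50, 51}, {ζ, η, θ} × {50}, {ζ, η, θ} × {51}, {ζ, θ} × {50, 51}, {η, θ} × {50, 51}, {ζ, η, θ} × {50, 51}}; |τ_{X×Y}| = 36.

Enumerate products U × V with U ∈ τ_X, V ∈ τ_Y (deduplicated):
  ∅ × ∅ = {} (∅)
  {ζ} × {50} = {(ζ,50)}
  {ζ} × {51} = {(ζ,51)}
  {θ} × {50} = {(θ,50)}
  {θ} × {51} = {(θ,51)}
  {ζ} × {50, 51} = {(ζ,50), (ζ,51)}
  {ζ, θ} × {50} = {(ζ,50), (θ,50)}
  {ζ, θ} × {51} = {(ζ,51), (θ,51)}
  {η, θ} × {50} = {(η,50), (θ,50)}
  {η, θ} × {51} = {(η,51), (θ,51)}
  {θ} × {50, 51} = {(θ,50), (θ,51)}
  {ζ, η, θ} × {50} = {(ζ,50), (η,50), (θ,50)}
  {ζ, η, θ} × {51} = {(ζ,51), (η,51), (θ,51)}
  {ζ, θ} × {50, 51} = {(ζ,50), (ζ,51), (θ,50), (θ,51)}
  {η, θ} × {50, 51} = {(η,50), (η,51), (θ,50), (θ,51)}
  {ζ, η, θ} × {50, 51} = {(ζ,50), (ζ,51), (η,50), (η,51), (θ,50), (θ,51)}
These 16 distinct sets form the basis B.
Close under arbitrary unions to get τ_{X×Y}; counting gives |τ_{X×Y}| = 36.


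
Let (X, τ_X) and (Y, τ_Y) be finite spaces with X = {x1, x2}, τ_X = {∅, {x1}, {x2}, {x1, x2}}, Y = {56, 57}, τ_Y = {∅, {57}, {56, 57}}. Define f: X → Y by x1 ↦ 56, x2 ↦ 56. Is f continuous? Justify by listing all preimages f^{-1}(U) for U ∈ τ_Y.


f IS continuous.

Compute f^{-1}(U) for each U ∈ τ_Y:
  U = ∅: f^{-1}(U) = ∅ ∈ τ_X ✓.
  U = {57}: f^{-1}(U) = ∅ ∈ τ_X ✓.
  U = {56, 57}: f^{-1}(U) = {x1, x2} ∈ τ_X ✓.
Every preimage lies in τ_X, so f IS continuous.
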